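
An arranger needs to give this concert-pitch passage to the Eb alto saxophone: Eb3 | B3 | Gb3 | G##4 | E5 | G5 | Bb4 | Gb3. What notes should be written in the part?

C4 G#4 Eb4 E##5 C#6 E6 G5 Eb4

The Eb alto saxophone sounds a major sixth below written, so the written part must be a major sixth above concert — transpose each note up.
Eb3 to C4
B3 to G#4
Gb3 to Eb4
G##4 to E##5
E5 to C#6
G5 to E6
Bb4 to G5
Gb3 to Eb4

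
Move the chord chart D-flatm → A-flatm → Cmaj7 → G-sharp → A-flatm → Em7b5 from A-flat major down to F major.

A-flat major down to F major is a minor third; each chord root moves by that interval while the quality stays the same.
D-flatm: root D-flat down a minor third → Bb, giving Bbm.
A-flatm: root A-flat down a minor third → F, giving Fm.
Cmaj7: root C down a minor third → A, giving Amaj7.
G-sharp: root G-sharp down a minor third → E#, giving E#.
A-flatm: root A-flat down a minor third → F, giving Fm.
Em7b5: root E down a minor third → C#, giving C#m7b5.

Bbm Fm Amaj7 E# Fm C#m7b5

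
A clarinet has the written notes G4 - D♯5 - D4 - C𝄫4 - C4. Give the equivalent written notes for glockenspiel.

E2 B#2 B1 Abb1 A1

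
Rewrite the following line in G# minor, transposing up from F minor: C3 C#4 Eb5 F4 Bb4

From F up to G# is an augmented second; apply that to each pitch.
C3 to D#3
C#4 to D##4
Eb5 to F#5
F4 to G#4
Bb4 to C#5

D#3 D##4 F#5 G#4 C#5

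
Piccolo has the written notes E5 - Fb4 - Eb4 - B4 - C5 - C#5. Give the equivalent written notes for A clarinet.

First find concert pitch: the piccolo sounds a perfect octave above written, so E5 Fb4 Eb4 B4 C5 C#5 sounds E6 Fb5 Eb5 B5 C6 C#6.
Then write for A clarinet: it sounds a minor third below written, so the part must be a minor third above concert.
E6 → G6
Fb5 → Abb5
Eb5 → Gb5
B5 → D6
C6 → Eb6
C#6 → E6

G6 Abb5 Gb5 D6 Eb6 E6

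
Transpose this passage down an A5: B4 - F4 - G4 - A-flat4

Eb4 Bbb3 Cb4 Dbb4

B4 down an augmented fifth is Eb4.
F4: a fifth down reaches B, and 8 semitones makes it Bbb3.
G4 down an augmented fifth is Cb4.
An augmented fifth down from Ab4 gives Dbb4.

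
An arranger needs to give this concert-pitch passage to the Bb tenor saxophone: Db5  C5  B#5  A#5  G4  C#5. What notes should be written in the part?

Eb6 D6 C##7 B#6 A5 D#6

The Bb tenor saxophone sounds a major ninth below written, so the written part must be a major ninth above concert — transpose each note up.
Db5 → Eb6
C5 → D6
B#5 → C##7
A#5 → B#6
G4 → A5
C#5 → D#6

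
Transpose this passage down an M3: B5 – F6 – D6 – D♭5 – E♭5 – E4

G5 Db6 Bb5 Bbb4 Cb5 C4

B5 becomes G5
F6 becomes Db6
D6 becomes Bb5
Db5 becomes Bbb4
Eb5 becomes Cb5
E4 becomes C4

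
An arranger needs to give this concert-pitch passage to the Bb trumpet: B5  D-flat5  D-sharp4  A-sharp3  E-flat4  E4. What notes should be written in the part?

Written C4 sounds as Bb3 on the Bb trumpet, so concert pitches are written a major second up.
B5 becomes C#6
Db5 becomes Eb5
D#4 becomes E#4
A#3 becomes B#3
Eb4 becomes F4
E4 becomes F#4

C#6 Eb5 E#4 B#3 F4 F#4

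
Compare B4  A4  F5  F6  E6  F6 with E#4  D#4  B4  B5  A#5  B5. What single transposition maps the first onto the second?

down a diminished fifth

Take the first pair: B4 → E#4. B to E spans 5 letter names, so the interval is some kind of fifth.
E#4 to B4 is 6 semitones, which makes it a diminished fifth; the second version is lower, so the direction is down.
Checking another pair — F6 → B5 — gives the same interval.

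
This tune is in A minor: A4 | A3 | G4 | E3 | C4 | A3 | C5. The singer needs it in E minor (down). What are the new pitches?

E4 E3 D4 B2 G3 E3 G4

From A down to E is a perfect fourth; apply that to each pitch.
A4 -> E4
A3 -> E3
G4 -> D4
E3 -> B2
C4 -> G3
A3 -> E3
C5 -> G4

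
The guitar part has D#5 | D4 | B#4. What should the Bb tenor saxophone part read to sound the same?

E#5 E4 C##5

First find concert pitch: the guitar sounds a perfect octave below written, so D#5 D4 B#4 sounds D#4 D3 B#3.
Then write for Bb tenor saxophone: it sounds a major ninth below written, so the part must be a major ninth above concert.
D#4 → E#5
D3 → E4
B#3 → C##5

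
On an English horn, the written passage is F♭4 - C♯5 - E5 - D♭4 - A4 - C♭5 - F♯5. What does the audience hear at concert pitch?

Bbb3 F#4 A4 Gb3 D4 Fb4 B4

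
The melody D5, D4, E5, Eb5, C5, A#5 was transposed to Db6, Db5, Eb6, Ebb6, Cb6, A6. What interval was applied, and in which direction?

Take the first pair: D5 → Db6. D to D spans 8 letter names, so the interval is some kind of octave.
D5 to Db6 is 11 semitones, which makes it a diminished octave; the second version is higher, so the direction is up.
Checking another pair — A#5 → A6 — gives the same interval.

up a diminished octave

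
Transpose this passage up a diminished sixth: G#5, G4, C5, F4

G#5 to Eb6
G4 to Ebb5
C5 to Abb5
F4 to Dbb5

Eb6 Ebb5 Abb5 Dbb5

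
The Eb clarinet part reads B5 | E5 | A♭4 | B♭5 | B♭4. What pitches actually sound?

Written C4 on the Eb clarinet sounds as Eb4, a minor third higher; apply that shift to every note.
B5 to D6
E5 to G5
Ab4 to Cb5
Bb5 to Db6
Bb4 to Db5

D6 G5 Cb5 Db6 Db5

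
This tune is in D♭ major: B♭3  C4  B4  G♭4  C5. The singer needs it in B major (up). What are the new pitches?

G#4 A#4 G##5 E5 A#5

D♭ major to B major up is an augmented sixth, so every note moves up by that interval.
Bb3 gives G#4
C4 gives A#4
B4 gives G##5
Gb4 gives E5
C5 gives A#5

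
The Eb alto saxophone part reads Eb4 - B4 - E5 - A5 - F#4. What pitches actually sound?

Written C4 on the Eb alto saxophone sounds as Eb3, a major sixth lower; apply that shift to every note.
Eb4 to Gb3
B4 to D4
E5 to G4
A5 to C5
F#4 to A3

Gb3 D4 G4 C5 A3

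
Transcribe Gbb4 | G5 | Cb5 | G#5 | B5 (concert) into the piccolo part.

Gbb3 G4 Cb4 G#4 B4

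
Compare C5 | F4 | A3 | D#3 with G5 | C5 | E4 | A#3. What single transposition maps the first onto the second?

up a perfect fifth

Take the first pair: C5 → G5. C to G spans 5 letter names, so the interval is some kind of fifth.
C5 to G5 is 7 semitones, which makes it a perfect fifth; the second version is higher, so the direction is up.
Checking another pair — D#3 → A#3 — gives the same interval.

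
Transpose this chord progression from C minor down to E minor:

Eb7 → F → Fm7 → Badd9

G7 A Am7 D#add9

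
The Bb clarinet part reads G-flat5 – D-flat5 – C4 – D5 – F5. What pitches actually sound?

Written C4 on the Bb clarinet sounds as Bb3, a major second lower; apply that shift to every note.
Gb5 gives Fb5
Db5 gives Cb5
C4 gives Bb3
D5 gives C5
F5 gives Eb5

Fb5 Cb5 Bb3 C5 Eb5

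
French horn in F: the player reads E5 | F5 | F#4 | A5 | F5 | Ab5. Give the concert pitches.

A4 Bb4 B3 D5 Bb4 Db5

The French horn in F sounds a perfect fifth below written, so transpose each written note down a perfect fifth.
E5 becomes A4
F5 becomes Bb4
F#4 becomes B3
A5 becomes D5
F5 becomes Bb4
Ab5 becomes Db5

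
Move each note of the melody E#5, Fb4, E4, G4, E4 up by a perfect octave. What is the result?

E#5 gives E#6
Fb4 gives Fb5
E4 gives E5
G4 gives G5
E4 gives E5

E#6 Fb5 E5 G5 E5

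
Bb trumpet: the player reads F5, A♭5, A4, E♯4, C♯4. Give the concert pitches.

Eb5 Gb5 G4 D#4 B3

The Bb trumpet sounds a major second below written, so transpose each written note down a major second.
F5 -> Eb5
Ab5 -> Gb5
A4 -> G4
E#4 -> D#4
C#4 -> B3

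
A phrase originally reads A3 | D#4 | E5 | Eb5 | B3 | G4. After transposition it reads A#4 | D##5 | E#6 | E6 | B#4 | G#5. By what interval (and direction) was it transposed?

up an augmented octave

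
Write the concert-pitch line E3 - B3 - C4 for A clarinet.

Written C4 sounds as A3 on the A clarinet, so concert pitches are written a minor third up.
E3 -> G3
B3 -> D4
C4 -> Eb4

G3 D4 Eb4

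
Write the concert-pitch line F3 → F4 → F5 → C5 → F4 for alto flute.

Bb3 Bb4 Bb5 F5 Bb4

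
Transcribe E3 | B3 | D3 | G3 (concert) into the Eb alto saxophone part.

C#4 G#4 B3 E4

The Eb alto saxophone sounds a major sixth below written, so the written part must be a major sixth above concert — transpose each note up.
E3 to C#4
B3 to G#4
D3 to B3
G3 to E4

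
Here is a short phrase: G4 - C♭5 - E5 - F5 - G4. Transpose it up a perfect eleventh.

G4 → C6
Cb5 → Fb6
E5 → A6
F5 → Bb6
G4 → C6

C6 Fb6 A6 Bb6 C6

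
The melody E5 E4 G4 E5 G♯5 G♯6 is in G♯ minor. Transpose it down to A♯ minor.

G♯ minor to A♯ minor down is a minor seventh, so every note moves down by that interval.
E5 → F#4
E4 → F#3
G4 → A3
E5 → F#4
G#5 → A#4
G#6 → A#5

F#4 F#3 A3 F#4 A#4 A#5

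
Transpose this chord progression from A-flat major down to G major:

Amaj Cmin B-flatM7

A-flat major down to G major is a minor second; each chord root moves by that interval while the quality stays the same.
Amaj: root A down a minor second → G#, giving G#maj.
Cmin: root C down a minor second → B, giving Bmin.
B-flatM7: root B-flat down a minor second → A, giving AM7.

G#maj Bmin AM7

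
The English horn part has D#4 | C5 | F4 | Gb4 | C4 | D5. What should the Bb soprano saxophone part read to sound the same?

First find concert pitch: the English horn sounds a perfect fifth below written, so D#4 C5 F4 Gb4 C4 D5 sounds G#3 F4 Bb3 Cb4 F3 G4.
Then write for Bb soprano saxophone: it sounds a major second below written, so the part must be a major second above concert.
G#3 → A#3
F4 → G4
Bb3 → C4
Cb4 → Db4
F3 → G3
G4 → A4

A#3 G4 C4 Db4 G3 A4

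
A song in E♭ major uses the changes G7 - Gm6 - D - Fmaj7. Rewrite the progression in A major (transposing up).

C#7 C#m6 G# Bmaj7

E♭ major up to A major is an augmented fourth; each chord root moves by that interval while the quality stays the same.
G7: root G up an augmented fourth → C#, giving C#7.
Gm6: root G up an augmented fourth → C#, giving C#m6.
D: root D up an augmented fourth → G#, giving G#.
Fmaj7: root F up an augmented fourth → B, giving Bmaj7.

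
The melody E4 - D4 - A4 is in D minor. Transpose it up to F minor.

G4 F4 C5

From D up to F is a minor third; apply that to each pitch.
E4 to G4
D4 to F4
A4 to C5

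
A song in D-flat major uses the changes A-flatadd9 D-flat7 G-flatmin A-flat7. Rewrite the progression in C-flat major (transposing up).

Gbadd9 Cb7 Fbmin Gb7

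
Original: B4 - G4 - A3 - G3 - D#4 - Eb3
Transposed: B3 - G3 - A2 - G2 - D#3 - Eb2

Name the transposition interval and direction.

down a perfect octave

From B4 to B3 is 8 letter names — an octave of some quality.
B3 to B4 is 12 semitones, which makes it a perfect octave; the second version is lower, so the direction is down.
Checking another pair — Eb3 → Eb2 — gives the same interval.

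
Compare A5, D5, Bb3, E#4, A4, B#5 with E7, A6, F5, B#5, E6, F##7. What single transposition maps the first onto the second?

up a perfect twelfth

Take the first pair: A5 → E7. A to E spans 12 letter names, so the interval is some kind of twelfth.
A5 to E7 is 19 semitones, which makes it a perfect twelfth; the second version is higher, so the direction is up.
Checking another pair — B#5 → F##7 — gives the same interval.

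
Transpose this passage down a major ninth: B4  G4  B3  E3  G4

B4 -> A3
G4 -> F3
B3 -> A2
E3 -> D2
G4 -> F3

A3 F3 A2 D2 F3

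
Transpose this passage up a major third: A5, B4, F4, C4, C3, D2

A major third up from A5 gives C#6.
B4: a third up reaches D, and 4 semitones makes it D#5.
F4 up a major third is A4.
C4 up a major third is E4.
C3 up a major third is E3.
A major third up from D2 gives F#2.

C#6 D#5 A4 E4 E3 F#2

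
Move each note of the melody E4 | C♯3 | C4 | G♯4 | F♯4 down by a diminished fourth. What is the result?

E4 to B#3
C#3 to G##2
C4 to G#3
G#4 to D##4
F#4 to C##4

B#3 G##2 G#3 D##4 C##4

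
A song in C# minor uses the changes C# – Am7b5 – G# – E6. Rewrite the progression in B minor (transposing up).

C# minor up to B minor is a minor seventh; each chord root moves by that interval while the quality stays the same.
C#: root C# up a minor seventh → B, giving B.
Am7b5: root A up a minor seventh → G, giving Gm7b5.
G#: root G# up a minor seventh → F#, giving F#.
E6: root E up a minor seventh → D, giving D6.

B Gm7b5 F# D6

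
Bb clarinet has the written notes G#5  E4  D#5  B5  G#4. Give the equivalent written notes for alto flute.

First find concert pitch: the Bb clarinet sounds a major second below written, so G#5 E4 D#5 B5 G#4 sounds F#5 D4 C#5 A5 F#4.
Then write for alto flute: it sounds a perfect fourth below written, so the part must be a perfect fourth above concert.
F#5 → B5
D4 → G4
C#5 → F#5
A5 → D6
F#4 → B4

B5 G4 F#5 D6 B4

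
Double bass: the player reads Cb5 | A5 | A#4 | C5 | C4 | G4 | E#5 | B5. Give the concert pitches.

The double bass sounds a perfect octave below written, so transpose each written note down a perfect octave.
Cb5 to Cb4
A5 to A4
A#4 to A#3
C5 to C4
C4 to C3
G4 to G3
E#5 to E#4
B5 to B4

Cb4 A4 A#3 C4 C3 G3 E#4 B4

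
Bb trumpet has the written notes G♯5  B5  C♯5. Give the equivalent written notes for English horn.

C#6 E6 F#5

First find concert pitch: the Bb trumpet sounds a major second below written, so G♯5 B5 C♯5 sounds F#5 A5 B4.
Then write for English horn: it sounds a perfect fifth below written, so the part must be a perfect fifth above concert.
F#5 → C#6
A5 → E6
B4 → F#5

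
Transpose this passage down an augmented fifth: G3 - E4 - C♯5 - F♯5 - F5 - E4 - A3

G3 down an augmented fifth is Cb3.
E4: a fifth down reaches A, and 8 semitones makes it Ab3.
C#5: a fifth down reaches F, and 8 semitones makes it F4.
An augmented fifth down from F#5 gives Bb4.
F5 down an augmented fifth is Bbb4.
An augmented fifth down from E4 gives Ab3.
An augmented fifth down from A3 gives Db3.

Cb3 Ab3 F4 Bb4 Bbb4 Ab3 Db3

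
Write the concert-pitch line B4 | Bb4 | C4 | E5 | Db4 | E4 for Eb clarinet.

G#4 G4 A3 C#5 Bb3 C#4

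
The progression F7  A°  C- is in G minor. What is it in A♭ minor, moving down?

Gb7 Bb° Db-

G minor down to A♭ minor is a major seventh; each chord root moves by that interval while the quality stays the same.
F7: root F down a major seventh → Gb, giving Gb7.
A°: root A down a major seventh → Bb, giving Bb°.
C-: root C down a major seventh → Db, giving Db-.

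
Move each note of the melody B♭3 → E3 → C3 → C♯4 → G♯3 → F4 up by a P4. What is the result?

Eb4 A3 F3 F#4 C#4 Bb4

Bb3 becomes Eb4
E3 becomes A3
C3 becomes F3
C#4 becomes F#4
G#3 becomes C#4
F4 becomes Bb4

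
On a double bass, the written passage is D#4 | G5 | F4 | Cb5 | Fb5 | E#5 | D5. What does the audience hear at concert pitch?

D#3 G4 F3 Cb4 Fb4 E#4 D4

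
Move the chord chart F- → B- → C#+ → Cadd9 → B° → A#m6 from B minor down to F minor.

B minor down to F minor is an augmented fourth; each chord root moves by that interval while the quality stays the same.
F-: root F down an augmented fourth → Cb, giving Cb-.
B-: root B down an augmented fourth → F, giving F-.
C#+: root C# down an augmented fourth → G, giving G+.
Cadd9: root C down an augmented fourth → Gb, giving Gbadd9.
B°: root B down an augmented fourth → F, giving F°.
A#m6: root A# down an augmented fourth → E, giving Em6.

Cb- F- G+ Gbadd9 F° Em6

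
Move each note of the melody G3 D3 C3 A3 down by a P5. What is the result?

C3 G2 F2 D3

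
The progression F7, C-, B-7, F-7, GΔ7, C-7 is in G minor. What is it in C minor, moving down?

G minor down to C minor is a perfect fifth; each chord root moves by that interval while the quality stays the same.
F7: root F down a perfect fifth → Bb, giving Bb7.
C-: root C down a perfect fifth → F, giving F-.
B-7: root B down a perfect fifth → E, giving E-7.
F-7: root F down a perfect fifth → Bb, giving Bb-7.
GΔ7: root G down a perfect fifth → C, giving CΔ7.
C-7: root C down a perfect fifth → F, giving F-7.

Bb7 F- E-7 Bb-7 CΔ7 F-7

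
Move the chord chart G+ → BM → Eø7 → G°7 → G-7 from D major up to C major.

D major up to C major is a minor seventh; each chord root moves by that interval while the quality stays the same.
G+: root G up a minor seventh → F, giving F+.
BM: root B up a minor seventh → A, giving AM.
Eø7: root E up a minor seventh → D, giving Dø7.
G°7: root G up a minor seventh → F, giving F°7.
G-7: root G up a minor seventh → F, giving F-7.

F+ AM Dø7 F°7 F-7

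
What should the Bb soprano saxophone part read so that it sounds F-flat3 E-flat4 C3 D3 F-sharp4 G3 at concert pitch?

Written C4 sounds as Bb3 on the Bb soprano saxophone, so concert pitches are written a major second up.
Fb3 gives Gb3
Eb4 gives F4
C3 gives D3
D3 gives E3
F#4 gives G#4
G3 gives A3

Gb3 F4 D3 E3 G#4 A3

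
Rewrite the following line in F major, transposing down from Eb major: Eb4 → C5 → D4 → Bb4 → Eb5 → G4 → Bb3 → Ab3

F3 D4 E3 C4 F4 A3 C3 Bb2

Eb major to F major down is a minor seventh, so every note moves down by that interval.
Eb4 to F3
C5 to D4
D4 to E3
Bb4 to C4
Eb5 to F4
G4 to A3
Bb3 to C3
Ab3 to Bb2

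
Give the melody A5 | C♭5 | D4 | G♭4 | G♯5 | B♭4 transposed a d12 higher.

Eb7 Gbb6 Ab5 Dbb6 D7 Fb6

A5: a twelfth up reaches E, and 18 semitones makes it Eb7.
A diminished twelfth up from Cb5 gives Gbb6.
D4 up a diminished twelfth is Ab5.
Gb4: a twelfth up reaches D, and 18 semitones makes it Dbb6.
G#5 up a diminished twelfth is D7.
A diminished twelfth up from Bb4 gives Fb6.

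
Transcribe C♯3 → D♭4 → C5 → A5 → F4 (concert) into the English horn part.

G#3 Ab4 G5 E6 C5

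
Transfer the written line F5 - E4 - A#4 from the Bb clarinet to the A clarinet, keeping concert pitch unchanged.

Gb5 F4 B4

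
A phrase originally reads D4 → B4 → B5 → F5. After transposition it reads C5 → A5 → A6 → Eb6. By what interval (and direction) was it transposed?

up a minor seventh

Take the first pair: D4 → C5. D to C spans 7 letter names, so the interval is some kind of seventh.
D4 to C5 is 10 semitones, which makes it a minor seventh; the second version is higher, so the direction is up.
Checking another pair — F5 → Eb6 — gives the same interval.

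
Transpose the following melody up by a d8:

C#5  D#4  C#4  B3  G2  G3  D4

C6 D5 C5 Bb4 Gb3 Gb4 Db5

C#5 -> C6
D#4 -> D5
C#4 -> C5
B3 -> Bb4
G2 -> Gb3
G3 -> Gb4
D4 -> Db5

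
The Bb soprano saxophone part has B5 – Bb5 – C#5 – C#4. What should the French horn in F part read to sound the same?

First find concert pitch: the Bb soprano saxophone sounds a major second below written, so B5 Bb5 C#5 C#4 sounds A5 Ab5 B4 B3.
Then write for French horn in F: it sounds a perfect fifth below written, so the part must be a perfect fifth above concert.
A5 → E6
Ab5 → Eb6
B4 → F#5
B3 → F#4

E6 Eb6 F#5 F#4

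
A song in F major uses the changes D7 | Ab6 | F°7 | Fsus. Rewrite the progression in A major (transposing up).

F#7 C6 A°7 Asus

F major up to A major is a major third; each chord root moves by that interval while the quality stays the same.
D7: root D up a major third → F#, giving F#7.
Ab6: root Ab up a major third → C, giving C6.
F°7: root F up a major third → A, giving A°7.
Fsus: root F up a major third → A, giving Asus.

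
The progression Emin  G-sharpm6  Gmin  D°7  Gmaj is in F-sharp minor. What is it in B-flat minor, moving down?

Abmin Cm6 Cbmin Gb°7 Cbmaj

F-sharp minor down to B-flat minor is an augmented fifth; each chord root moves by that interval while the quality stays the same.
Emin: root E down an augmented fifth → Ab, giving Abmin.
G-sharpm6: root G-sharp down an augmented fifth → C, giving Cm6.
Gmin: root G down an augmented fifth → Cb, giving Cbmin.
D°7: root D down an augmented fifth → Gb, giving Gb°7.
Gmaj: root G down an augmented fifth → Cb, giving Cbmaj.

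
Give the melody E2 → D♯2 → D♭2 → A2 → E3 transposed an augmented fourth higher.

A#2 G##2 G2 D#3 A#3

An augmented fourth up from E2 gives A#2.
D#2: a fourth up reaches G, and 6 semitones makes it G##2.
An augmented fourth up from Db2 gives G2.
An augmented fourth up from A2 gives D#3.
E3 up an augmented fourth is A#3.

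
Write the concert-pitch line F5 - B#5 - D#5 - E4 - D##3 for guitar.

F6 B#6 D#6 E5 D##4

The guitar sounds a perfect octave below written, so the written part must be a perfect octave above concert — transpose each note up.
F5 to F6
B#5 to B#6
D#5 to D#6
E4 to E5
D##3 to D##4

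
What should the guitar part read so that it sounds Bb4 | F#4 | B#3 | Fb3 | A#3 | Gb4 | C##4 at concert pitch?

Bb5 F#5 B#4 Fb4 A#4 Gb5 C##5

Written C4 sounds as C3 on the guitar, so concert pitches are written a perfect octave up.
Bb4 -> Bb5
F#4 -> F#5
B#3 -> B#4
Fb3 -> Fb4
A#3 -> A#4
Gb4 -> Gb5
C##4 -> C##5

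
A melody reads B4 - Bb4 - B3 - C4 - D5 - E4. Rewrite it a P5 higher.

B4 becomes F#5
Bb4 becomes F5
B3 becomes F#4
C4 becomes G4
D5 becomes A5
E4 becomes B4

F#5 F5 F#4 G4 A5 B4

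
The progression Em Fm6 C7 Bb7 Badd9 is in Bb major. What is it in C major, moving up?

Bb major up to C major is a major second; each chord root moves by that interval while the quality stays the same.
Em: root E up a major second → F#, giving F#m.
Fm6: root F up a major second → G, giving Gm6.
C7: root C up a major second → D, giving D7.
Bb7: root Bb up a major second → C, giving C7.
Badd9: root B up a major second → C#, giving C#add9.

F#m Gm6 D7 C7 C#add9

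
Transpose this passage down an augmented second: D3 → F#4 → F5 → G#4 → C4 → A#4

Cb3 Eb4 Ebb5 F4 Bbb3 G4

D3: a second down reaches C, and 3 semitones makes it Cb3.
An augmented second down from F#4 gives Eb4.
F5: a second down reaches E, and 3 semitones makes it Ebb5.
An augmented second down from G#4 gives F4.
C4: a second down reaches B, and 3 semitones makes it Bbb3.
A#4 down an augmented second is G4.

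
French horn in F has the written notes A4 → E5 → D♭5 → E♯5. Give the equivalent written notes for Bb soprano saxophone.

E4 B4 Ab4 B#4

First find concert pitch: the French horn in F sounds a perfect fifth below written, so A4 E5 D♭5 E♯5 sounds D4 A4 Gb4 A#4.
Then write for Bb soprano saxophone: it sounds a major second below written, so the part must be a major second above concert.
D4 → E4
A4 → B4
Gb4 → Ab4
A#4 → B#4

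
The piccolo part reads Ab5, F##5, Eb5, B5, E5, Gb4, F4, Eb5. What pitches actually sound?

Ab6 F##6 Eb6 B6 E6 Gb5 F5 Eb6

Written C4 on the piccolo sounds as C5, a perfect octave higher; apply that shift to every note.
Ab5 -> Ab6
F##5 -> F##6
Eb5 -> Eb6
B5 -> B6
E5 -> E6
Gb4 -> Gb5
F4 -> F5
Eb5 -> Eb6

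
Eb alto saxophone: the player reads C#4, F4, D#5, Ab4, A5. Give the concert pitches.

E3 Ab3 F#4 Cb4 C5

Written C4 on the Eb alto saxophone sounds as Eb3, a major sixth lower; apply that shift to every note.
C#4 → E3
F4 → Ab3
D#5 → F#4
Ab4 → Cb4
A5 → C5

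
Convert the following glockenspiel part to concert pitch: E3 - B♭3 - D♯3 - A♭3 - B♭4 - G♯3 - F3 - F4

Written C4 on the glockenspiel sounds as C6, a perfect fifteenth higher; apply that shift to every note.
E3 → E5
Bb3 → Bb5
D#3 → D#5
Ab3 → Ab5
Bb4 → Bb6
G#3 → G#5
F3 → F5
F4 → F6

E5 Bb5 D#5 Ab5 Bb6 G#5 F5 F6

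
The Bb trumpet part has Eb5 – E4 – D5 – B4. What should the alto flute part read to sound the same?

First find concert pitch: the Bb trumpet sounds a major second below written, so Eb5 E4 D5 B4 sounds Db5 D4 C5 A4.
Then write for alto flute: it sounds a perfect fourth below written, so the part must be a perfect fourth above concert.
Db5 → Gb5
D4 → G4
C5 → F5
A4 → D5

Gb5 G4 F5 D5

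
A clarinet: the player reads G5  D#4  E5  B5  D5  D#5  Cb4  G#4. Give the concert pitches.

E5 B#3 C#5 G#5 B4 B#4 Ab3 E#4

Written C4 on the A clarinet sounds as A3, a minor third lower; apply that shift to every note.
G5 -> E5
D#4 -> B#3
E5 -> C#5
B5 -> G#5
D5 -> B4
D#5 -> B#4
Cb4 -> Ab3
G#4 -> E#4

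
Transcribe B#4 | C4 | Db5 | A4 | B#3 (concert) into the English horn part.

F##5 G4 Ab5 E5 F##4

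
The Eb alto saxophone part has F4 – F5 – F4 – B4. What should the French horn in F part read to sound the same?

Eb4 Eb5 Eb4 A4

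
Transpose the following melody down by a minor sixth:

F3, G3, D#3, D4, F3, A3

A2 B2 F##2 F#3 A2 C#3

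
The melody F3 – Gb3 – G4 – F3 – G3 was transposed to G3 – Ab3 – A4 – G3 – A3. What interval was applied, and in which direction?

Take the first pair: F3 → G3. F to G spans 2 letter names, so the interval is some kind of second.
F3 to G3 is 2 semitones, which makes it a major second; the second version is higher, so the direction is up.
Checking another pair — G3 → A3 — gives the same interval.

up a major second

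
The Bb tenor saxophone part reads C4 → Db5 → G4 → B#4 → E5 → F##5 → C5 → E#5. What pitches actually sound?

Bb2 Cb4 F3 A#3 D4 E#4 Bb3 D#4

The Bb tenor saxophone sounds a major ninth below written, so transpose each written note down a major ninth.
C4 becomes Bb2
Db5 becomes Cb4
G4 becomes F3
B#4 becomes A#3
E5 becomes D4
F##5 becomes E#4
C5 becomes Bb3
E#5 becomes D#4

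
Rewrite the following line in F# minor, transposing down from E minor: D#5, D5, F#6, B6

E#4 E4 G#5 C#6

From E down to F# is a minor seventh; apply that to each pitch.
D#5 gives E#4
D5 gives E4
F#6 gives G#5
B6 gives C#6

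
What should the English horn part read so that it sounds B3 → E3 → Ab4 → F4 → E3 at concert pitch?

F#4 B3 Eb5 C5 B3

The English horn sounds a perfect fifth below written, so the written part must be a perfect fifth above concert — transpose each note up.
B3 gives F#4
E3 gives B3
Ab4 gives Eb5
F4 gives C5
E3 gives B3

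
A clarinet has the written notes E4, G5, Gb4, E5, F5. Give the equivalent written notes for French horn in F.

G#4 B5 Bb4 G#5 A5

First find concert pitch: the A clarinet sounds a minor third below written, so E4 G5 Gb4 E5 F5 sounds C#4 E5 Eb4 C#5 D5.
Then write for French horn in F: it sounds a perfect fifth below written, so the part must be a perfect fifth above concert.
C#4 → G#4
E5 → B5
Eb4 → Bb4
C#5 → G#5
D5 → A5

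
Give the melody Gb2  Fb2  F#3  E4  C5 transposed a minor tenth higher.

Bbb3 Abb3 A4 G5 Eb6

Gb2 to Bbb3
Fb2 to Abb3
F#3 to A4
E4 to G5
C5 to Eb6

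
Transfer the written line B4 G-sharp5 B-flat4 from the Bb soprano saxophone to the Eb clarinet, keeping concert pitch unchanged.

F#4 D#5 F4

First find concert pitch: the Bb soprano saxophone sounds a major second below written, so B4 G-sharp5 B-flat4 sounds A4 F#5 Ab4.
Then write for Eb clarinet: it sounds a minor third above written, so the part must be a minor third below concert.
A4 → F#4
F#5 → D#5
Ab4 → F4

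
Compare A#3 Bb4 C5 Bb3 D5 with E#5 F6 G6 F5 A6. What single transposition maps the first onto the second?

From A#3 to E#5 is 12 letter names — a twelfth of some quality.
A#3 to E#5 is 19 semitones, which makes it a perfect twelfth; the second version is higher, so the direction is up.
Checking another pair — D5 → A6 — gives the same interval.

up a perfect twelfth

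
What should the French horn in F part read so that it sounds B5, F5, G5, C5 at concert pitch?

F#6 C6 D6 G5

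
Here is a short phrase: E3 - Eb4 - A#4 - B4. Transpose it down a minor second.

E3 → D#3
Eb4 → D4
A#4 → G##4
B4 → A#4

D#3 D4 G##4 A#4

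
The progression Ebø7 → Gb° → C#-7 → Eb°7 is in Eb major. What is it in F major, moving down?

Eb major down to F major is a minor seventh; each chord root moves by that interval while the quality stays the same.
Ebø7: root Eb down a minor seventh → F, giving Fø7.
Gb°: root Gb down a minor seventh → Ab, giving Ab°.
C#-7: root C# down a minor seventh → D#, giving D#-7.
Eb°7: root Eb down a minor seventh → F, giving F°7.

Fø7 Ab° D#-7 F°7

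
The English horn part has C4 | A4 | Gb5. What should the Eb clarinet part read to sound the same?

D3 B3 Ab4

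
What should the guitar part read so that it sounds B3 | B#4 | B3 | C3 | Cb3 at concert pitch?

B4 B#5 B4 C4 Cb4

Written C4 sounds as C3 on the guitar, so concert pitches are written a perfect octave up.
B3 becomes B4
B#4 becomes B#5
B3 becomes B4
C3 becomes C4
Cb3 becomes Cb4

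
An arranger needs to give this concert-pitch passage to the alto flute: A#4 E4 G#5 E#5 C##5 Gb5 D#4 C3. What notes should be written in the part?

D#5 A4 C#6 A#5 F##5 Cb6 G#4 F3

Written C4 sounds as G3 on the alto flute, so concert pitches are written a perfect fourth up.
A#4 -> D#5
E4 -> A4
G#5 -> C#6
E#5 -> A#5
C##5 -> F##5
Gb5 -> Cb6
D#4 -> G#4
C3 -> F3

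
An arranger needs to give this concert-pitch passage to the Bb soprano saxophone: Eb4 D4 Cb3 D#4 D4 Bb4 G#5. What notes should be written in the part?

Written C4 sounds as Bb3 on the Bb soprano saxophone, so concert pitches are written a major second up.
Eb4 to F4
D4 to E4
Cb3 to Db3
D#4 to E#4
D4 to E4
Bb4 to C5
G#5 to A#5

F4 E4 Db3 E#4 E4 C5 A#5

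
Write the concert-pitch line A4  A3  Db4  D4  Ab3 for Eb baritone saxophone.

F#6 F#5 Bb5 B5 F5

Written C4 sounds as Eb2 on the Eb baritone saxophone, so concert pitches are written a major thirteenth up.
A4 → F#6
A3 → F#5
Db4 → Bb5
D4 → B5
Ab3 → F5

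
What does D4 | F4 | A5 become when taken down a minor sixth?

F#3 A3 C#5

D4: a sixth down reaches F, and 8 semitones makes it F#3.
F4 down a minor sixth is A3.
A minor sixth down from A5 gives C#5.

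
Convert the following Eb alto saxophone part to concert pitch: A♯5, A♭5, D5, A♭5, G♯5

The Eb alto saxophone sounds a major sixth below written, so transpose each written note down a major sixth.
A#5 gives C#5
Ab5 gives Cb5
D5 gives F4
Ab5 gives Cb5
G#5 gives B4

C#5 Cb5 F4 Cb5 B4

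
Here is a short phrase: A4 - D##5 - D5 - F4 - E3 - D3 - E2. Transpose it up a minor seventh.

A4: a seventh up reaches G, and 10 semitones makes it G5.
D##5 up a minor seventh is C##6.
D5 up a minor seventh is C6.
A minor seventh up from F4 gives Eb5.
E3 up a minor seventh is D4.
A minor seventh up from D3 gives C4.
E2: a seventh up reaches D, and 10 semitones makes it D3.

G5 C##6 C6 Eb5 D4 C4 D3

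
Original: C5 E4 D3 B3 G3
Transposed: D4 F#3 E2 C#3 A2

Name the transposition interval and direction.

Take the first pair: C5 → D4. C to D spans 7 letter names, so the interval is some kind of seventh.
D4 to C5 is 10 semitones, which makes it a minor seventh; the second version is lower, so the direction is down.
Checking another pair — G3 → A2 — gives the same interval.

down a minor seventh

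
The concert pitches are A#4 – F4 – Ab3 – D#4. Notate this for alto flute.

Written C4 sounds as G3 on the alto flute, so concert pitches are written a perfect fourth up.
A#4 to D#5
F4 to Bb4
Ab3 to Db4
D#4 to G#4

D#5 Bb4 Db4 G#4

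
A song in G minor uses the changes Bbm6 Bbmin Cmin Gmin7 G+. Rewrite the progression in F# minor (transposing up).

G minor up to F# minor is a major seventh; each chord root moves by that interval while the quality stays the same.
Bbm6: root Bb up a major seventh → A, giving Am6.
Bbmin: root Bb up a major seventh → A, giving Amin.
Cmin: root C up a major seventh → B, giving Bmin.
Gmin7: root G up a major seventh → F#, giving F#min7.
G+: root G up a major seventh → F#, giving F#+.

Am6 Amin Bmin F#min7 F#+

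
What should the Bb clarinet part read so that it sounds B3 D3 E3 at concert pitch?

Written C4 sounds as Bb3 on the Bb clarinet, so concert pitches are written a major second up.
B3 -> C#4
D3 -> E3
E3 -> F#3

C#4 E3 F#3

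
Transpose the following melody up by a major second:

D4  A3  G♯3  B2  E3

E4 B3 A#3 C#3 F#3

D4 -> E4
A3 -> B3
G#3 -> A#3
B2 -> C#3
E3 -> F#3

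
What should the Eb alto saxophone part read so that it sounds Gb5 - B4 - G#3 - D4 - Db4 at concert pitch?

Eb6 G#5 E#4 B4 Bb4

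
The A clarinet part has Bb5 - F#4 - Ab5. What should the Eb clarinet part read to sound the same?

First find concert pitch: the A clarinet sounds a minor third below written, so Bb5 F#4 Ab5 sounds G5 D#4 F5.
Then write for Eb clarinet: it sounds a minor third above written, so the part must be a minor third below concert.
G5 → E5
D#4 → B#3
F5 → D5

E5 B#3 D5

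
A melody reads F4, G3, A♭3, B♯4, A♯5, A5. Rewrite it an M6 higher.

D5 E4 F4 G##5 F##6 F#6

F4 becomes D5
G3 becomes E4
Ab3 becomes F4
B#4 becomes G##5
A#5 becomes F##6
A5 becomes F#6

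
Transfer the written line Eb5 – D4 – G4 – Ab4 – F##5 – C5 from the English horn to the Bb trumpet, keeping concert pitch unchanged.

Bb4 A3 D4 Eb4 C##5 G4

First find concert pitch: the English horn sounds a perfect fifth below written, so Eb5 D4 G4 Ab4 F##5 C5 sounds Ab4 G3 C4 Db4 B#4 F4.
Then write for Bb trumpet: it sounds a major second below written, so the part must be a major second above concert.
Ab4 → Bb4
G3 → A3
C4 → D4
Db4 → Eb4
B#4 → C##5
F4 → G4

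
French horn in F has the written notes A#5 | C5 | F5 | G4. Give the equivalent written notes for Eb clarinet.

B#4 D4 G4 A3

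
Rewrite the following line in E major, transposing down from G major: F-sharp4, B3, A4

G major to E major down is a minor third, so every note moves down by that interval.
F#4 → D#4
B3 → G#3
A4 → F#4

D#4 G#3 F#4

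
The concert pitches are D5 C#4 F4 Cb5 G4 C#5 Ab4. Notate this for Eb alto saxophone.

B5 A#4 D5 Ab5 E5 A#5 F5

The Eb alto saxophone sounds a major sixth below written, so the written part must be a major sixth above concert — transpose each note up.
D5 becomes B5
C#4 becomes A#4
F4 becomes D5
Cb5 becomes Ab5
G4 becomes E5
C#5 becomes A#5
Ab4 becomes F5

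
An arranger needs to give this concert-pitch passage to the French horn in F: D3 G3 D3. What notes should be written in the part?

A3 D4 A3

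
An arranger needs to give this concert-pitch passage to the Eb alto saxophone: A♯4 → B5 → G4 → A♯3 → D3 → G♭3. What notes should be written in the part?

F##5 G#6 E5 F##4 B3 Eb4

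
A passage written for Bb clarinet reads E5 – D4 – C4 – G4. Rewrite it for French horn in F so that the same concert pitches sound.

A5 G4 F4 C5

First find concert pitch: the Bb clarinet sounds a major second below written, so E5 D4 C4 G4 sounds D5 C4 Bb3 F4.
Then write for French horn in F: it sounds a perfect fifth below written, so the part must be a perfect fifth above concert.
D5 → A5
C4 → G4
Bb3 → F4
F4 → C5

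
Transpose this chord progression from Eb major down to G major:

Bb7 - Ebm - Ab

Eb major down to G major is a minor sixth; each chord root moves by that interval while the quality stays the same.
Bb7: root Bb down a minor sixth → D, giving D7.
Ebm: root Eb down a minor sixth → G, giving Gm.
Ab: root Ab down a minor sixth → C, giving C.

D7 Gm C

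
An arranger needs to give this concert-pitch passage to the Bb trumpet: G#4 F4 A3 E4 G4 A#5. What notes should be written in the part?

A#4 G4 B3 F#4 A4 B#5

The Bb trumpet sounds a major second below written, so the written part must be a major second above concert — transpose each note up.
G#4 becomes A#4
F4 becomes G4
A3 becomes B3
E4 becomes F#4
G4 becomes A4
A#5 becomes B#5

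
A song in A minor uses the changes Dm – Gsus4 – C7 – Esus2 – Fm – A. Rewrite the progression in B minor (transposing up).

Em Asus4 D7 F#sus2 Gm B

A minor up to B minor is a major second; each chord root moves by that interval while the quality stays the same.
Dm: root D up a major second → E, giving Em.
Gsus4: root G up a major second → A, giving Asus4.
C7: root C up a major second → D, giving D7.
Esus2: root E up a major second → F#, giving F#sus2.
Fm: root F up a major second → G, giving Gm.
A: root A up a major second → B, giving B.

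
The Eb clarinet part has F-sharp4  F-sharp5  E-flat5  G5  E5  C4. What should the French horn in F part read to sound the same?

E5 E6 Db6 F6 D6 Bb4

First find concert pitch: the Eb clarinet sounds a minor third above written, so F-sharp4 F-sharp5 E-flat5 G5 E5 C4 sounds A4 A5 Gb5 Bb5 G5 Eb4.
Then write for French horn in F: it sounds a perfect fifth below written, so the part must be a perfect fifth above concert.
A4 → E5
A5 → E6
Gb5 → Db6
Bb5 → F6
G5 → D6
Eb4 → Bb4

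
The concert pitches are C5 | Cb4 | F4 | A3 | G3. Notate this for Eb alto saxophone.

Written C4 sounds as Eb3 on the Eb alto saxophone, so concert pitches are written a major sixth up.
C5 to A5
Cb4 to Ab4
F4 to D5
A3 to F#4
G3 to E4

A5 Ab4 D5 F#4 E4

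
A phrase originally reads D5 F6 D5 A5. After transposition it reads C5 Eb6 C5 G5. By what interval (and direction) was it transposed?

Take the first pair: D5 → C5. D to C spans 2 letter names, so the interval is some kind of second.
C5 to D5 is 2 semitones, which makes it a major second; the second version is lower, so the direction is down.
Checking another pair — A5 → G5 — gives the same interval.

down a major second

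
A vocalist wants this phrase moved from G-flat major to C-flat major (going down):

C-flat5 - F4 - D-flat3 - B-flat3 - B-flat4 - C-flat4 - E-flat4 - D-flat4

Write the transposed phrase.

Fb4 Bb3 Gb2 Eb3 Eb4 Fb3 Ab3 Gb3

G-flat major to C-flat major down is a perfect fifth, so every note moves down by that interval.
Cb5 gives Fb4
F4 gives Bb3
Db3 gives Gb2
Bb3 gives Eb3
Bb4 gives Eb4
Cb4 gives Fb3
Eb4 gives Ab3
Db4 gives Gb3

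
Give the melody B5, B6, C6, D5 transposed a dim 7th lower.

C##5 C##6 D#5 E#4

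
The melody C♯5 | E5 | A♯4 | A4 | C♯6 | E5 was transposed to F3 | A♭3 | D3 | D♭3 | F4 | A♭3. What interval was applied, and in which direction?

From C#5 to F3 is 12 letter names — a twelfth of some quality.
F3 to C#5 is 20 semitones, which makes it an augmented twelfth; the second version is lower, so the direction is down.
Checking another pair — E5 → Ab3 — gives the same interval.

down an augmented twelfth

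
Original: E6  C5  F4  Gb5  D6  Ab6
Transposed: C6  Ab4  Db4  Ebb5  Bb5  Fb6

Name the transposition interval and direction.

down a major third

Take the first pair: E6 → C6. E to C spans 3 letter names, so the interval is some kind of third.
C6 to E6 is 4 semitones, which makes it a major third; the second version is lower, so the direction is down.
Checking another pair — Ab6 → Fb6 — gives the same interval.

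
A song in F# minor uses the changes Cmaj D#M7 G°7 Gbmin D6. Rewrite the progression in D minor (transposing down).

Abmaj BM7 Eb°7 Ebbmin Bb6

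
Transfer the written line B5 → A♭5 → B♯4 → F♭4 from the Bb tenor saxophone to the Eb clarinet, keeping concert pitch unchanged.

First find concert pitch: the Bb tenor saxophone sounds a major ninth below written, so B5 A♭5 B♯4 F♭4 sounds A4 Gb4 A#3 Ebb3.
Then write for Eb clarinet: it sounds a minor third above written, so the part must be a minor third below concert.
A4 → F#4
Gb4 → Eb4
A#3 → F##3
Ebb3 → Cb3

F#4 Eb4 F##3 Cb3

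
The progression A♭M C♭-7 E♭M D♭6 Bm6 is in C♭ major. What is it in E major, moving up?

C#M E-7 G#M F#6 D##m6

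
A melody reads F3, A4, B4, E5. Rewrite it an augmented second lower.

F3 becomes Ebb3
A4 becomes Gb4
B4 becomes Ab4
E5 becomes Db5

Ebb3 Gb4 Ab4 Db5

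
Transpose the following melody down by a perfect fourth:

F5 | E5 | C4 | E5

C5 B4 G3 B4

A perfect fourth down from F5 gives C5.
E5: a fourth down reaches B, and 5 semitones makes it B4.
C4: a fourth down reaches G, and 5 semitones makes it G3.
E5: a fourth down reaches B, and 5 semitones makes it B4.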